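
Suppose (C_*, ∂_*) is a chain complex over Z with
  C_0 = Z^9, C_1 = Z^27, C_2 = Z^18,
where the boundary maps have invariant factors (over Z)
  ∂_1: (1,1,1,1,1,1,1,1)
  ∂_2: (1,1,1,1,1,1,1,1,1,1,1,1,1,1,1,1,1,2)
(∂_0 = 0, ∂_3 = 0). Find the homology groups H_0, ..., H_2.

H_0: b_0 = 9 − 0 − 8 = 1; torsion from ∂_1 factors > 1: none. So H_0 ≅ Z.
H_1: b_1 = 27 − 8 − 18 = 1; torsion from ∂_2 factors > 1: [2]. So H_1 ≅ Z ⊕ Z/2.
H_2: b_2 = 18 − 18 − 0 = 0; torsion from ∂_3 factors > 1: none. So H_2 ≅ 0.

H_0 ≅ Z,  H_1 ≅ Z ⊕ Z/2,  H_2 = 0.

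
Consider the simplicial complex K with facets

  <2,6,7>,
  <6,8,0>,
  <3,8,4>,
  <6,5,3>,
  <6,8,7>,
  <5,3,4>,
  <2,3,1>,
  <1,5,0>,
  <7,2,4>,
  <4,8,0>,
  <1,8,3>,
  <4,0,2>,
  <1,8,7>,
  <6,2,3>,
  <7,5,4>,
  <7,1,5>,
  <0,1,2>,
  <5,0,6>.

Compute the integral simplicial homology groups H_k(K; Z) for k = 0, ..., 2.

K has 9 vertices, 27 edges, 18 triangles.
rank ∂_0 = 0, rank ∂_1 = 8 ⇒ b_0 = 9 − 0 − 8 = 1; all invariant factors of ∂_1 are 1 so no torsion. So H_0 ≅ Z.
rank ∂_1 = 8, rank ∂_2 = 17 ⇒ b_1 = 27 − 8 − 17 = 2; all invariant factors of ∂_2 are 1 so no torsion. So H_1 ≅ Z^2.
rank ∂_2 = 17, rank ∂_3 = 0 ⇒ b_2 = 18 − 17 − 0 = 1. So H_2 ≅ Z.

H_0 ≅ Z,  H_1 ≅ Z^2,  H_2 ≅ Z.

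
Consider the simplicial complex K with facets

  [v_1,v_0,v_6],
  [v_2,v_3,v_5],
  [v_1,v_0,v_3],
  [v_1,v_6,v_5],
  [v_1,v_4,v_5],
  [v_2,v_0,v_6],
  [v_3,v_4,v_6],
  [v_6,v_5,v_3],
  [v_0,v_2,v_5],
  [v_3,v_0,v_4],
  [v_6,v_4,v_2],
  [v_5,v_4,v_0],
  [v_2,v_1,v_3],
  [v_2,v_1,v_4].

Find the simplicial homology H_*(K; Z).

H_0 = Z,  H_1 = Z^2,  H_2 = Z.

Take the total order v_0 < v_1 < v_2 < v_3 < v_4 < v_5 < v_6 on the vertex set. Then K (dimension 2) consists of the simplices:

  0-simplices (7): [v_0], [v_1], [v_2], [v_3], [v_4], [v_5], [v_6]
  1-simplices (21): (21 of them)
  2-simplices (14): (14 of them)

giving chain groups C_0 ≅ Z^7, C_1 ≅ Z^21, C_2 ≅ Z^14.

The boundary map ∂_1: C_1 → C_0 maps an edge to its endpoints' difference, ∂[p,q] = q − p. For instance
  ∂[v_1,v_5] = [v_5] − [v_1].
This gives a 7×21 integer matrix of rank 6; reducing to Smith normal form yields diagonal entries (1,1,1,1,1,1).

Boundary ∂_2: C_2 → C_1 maps a triangle to the signed sum of its edges. For instance
  ∂[v_3,v_4,v_6] = [v_4,v_6] − [v_3,v_6] + [v_3,v_4],
  ∂[v_1,v_2,v_3] = [v_2,v_3] − [v_1,v_3] + [v_1,v_2].
The resulting 21×14 matrix has rank 13, and its Smith normal form has invariant factors (1,1,1,1,1,1,1,1,1,1,1,1,1).

Reading off H_k = ker ∂_k / im ∂_{k+1}:

  H_0: rank C_0 − rank ∂_1 = 7 − 6 = 1, and the invariant factors of ∂_1 are all 1, so H_0 ≅ Z.
  H_1: rank ker ∂_1 − rank ∂_2 = (21 − 6) − 13 = 2, and the invariant factors of ∂_2 are all 1, so H_1 ≅ Z^2.
  H_2: rank ker ∂_2 − rank ∂_3 = (14 − 13) − 0 = 1, and there is no ∂_3, so H_2 ≅ Z.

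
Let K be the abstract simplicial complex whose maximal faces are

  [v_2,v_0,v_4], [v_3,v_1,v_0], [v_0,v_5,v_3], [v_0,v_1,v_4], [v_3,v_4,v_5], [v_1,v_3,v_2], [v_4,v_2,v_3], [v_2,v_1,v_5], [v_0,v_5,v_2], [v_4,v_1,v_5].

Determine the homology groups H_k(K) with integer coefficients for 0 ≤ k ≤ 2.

Fix the vertex order v_0 < v_1 < v_2 < v_3 < v_4 < v_5 and write every simplex with vertices in increasing order. Then dim K = 2 and the simplices of K are:

  0-simplices (6): [v_0], [v_1], [v_2], [v_3], [v_4], [v_5]
  1-simplices (15): (15 of them)
  2-simplices (10): [v_0,v_1,v_3], [v_0,v_1,v_4], [v_0,v_2,v_4], [v_0,v_2,v_5], [v_0,v_3,v_5], [v_1,v_2,v_3], [v_1,v_2,v_5], [v_1,v_4,v_5], [v_2,v_3,v_4], [v_3,v_4,v_5]

so the chain groups are C_0 ≅ Z^6, C_1 ≅ Z^15, C_2 ≅ Z^10.

Boundary ∂_1: C_1 → C_0 sends each edge [p,q] (with p < q) to q − p.
As a 6×15 matrix over Z this has rank 5, with invariant factors (1,1,1,1,1).

Boundary ∂_2: C_2 → C_1 maps a triangle to the signed sum of its edges. For instance
  ∂[v_1,v_4,v_5] = [v_4,v_5] − [v_1,v_5] + [v_1,v_4],
  ∂[v_2,v_3,v_4] = [v_3,v_4] − [v_2,v_4] + [v_2,v_3].
The resulting 15×10 matrix has rank 10, and its Smith normal form has invariant factors (1,1,1,1,1,1,1,1,1,2).

From H_k ≅ ker(∂_k) / im(∂_{k+1}) we obtain:

  H_0: rank C_0 − rank ∂_1 = 6 − 5 = 1, and the invariant factors of ∂_1 are all 1, so H_0 = Z.
  H_1: rank ker ∂_1 − rank ∂_2 = (15 − 5) − 10 = 0, and ∂_2 has invariant factor 2 > 1, so H_1 = Z/2Z.
  H_2: rank ker ∂_2 − rank ∂_3 = (10 − 10) − 0 = 0, and there is no ∂_3, so H_2 = 0.

As a check, the Euler characteristic is 6 − 15 + 10 = 1, which agrees with 1 − 0 + 0 = 1.

H_0 = Z,  H_1 = Z/2Z,  H_2 = 0.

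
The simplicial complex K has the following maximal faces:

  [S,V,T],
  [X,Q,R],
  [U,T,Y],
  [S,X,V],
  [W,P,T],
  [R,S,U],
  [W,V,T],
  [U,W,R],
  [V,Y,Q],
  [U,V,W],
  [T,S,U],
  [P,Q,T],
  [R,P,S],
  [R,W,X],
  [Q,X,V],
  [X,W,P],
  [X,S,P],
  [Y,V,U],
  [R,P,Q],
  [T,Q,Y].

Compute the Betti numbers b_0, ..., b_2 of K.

b_0 = 1, b_1 = 1, b_2 = 0.

Fix the vertex order P < Q < R < S < T < U < V < W < X < Y and write every simplex with vertices in increasing order. Then dim K = 2 and the simplices of K are:

  0-simplices (10): P, Q, R, S, T, U, V, W, X, Y
  1-simplices (30): PQ, PR, PS, PT, PW, PX, QR, QT, QV, QX, QY, RS, RU, RW, RX, ST, SU, SV, SX, TU, TV, TW, TY, UV, UW, UY, VW, VX, VY, WX
  2-simplices (20): PQR, PQT, PRS, PSX, PTW, PWX, QRX, QTY, QVX, QVY, RSU, RUW, RWX, STU, STV, SVX, TUY, TVW, UVW, UVY

giving chain groups C_0 ≅ Z^10, C_1 ≅ Z^30, C_2 ≅ Z^20.

Boundary ∂_1: C_1 → C_0 sends each edge [p,q] (with p < q) to q − p.
The 10×30 boundary matrix has rank 9 and Smith normal form diag(1,1,1,1,1,1,1,1,1).

Boundary ∂_2: C_2 → C_1 acts by ∂[p,q,r] = [q,r] − [p,r] + [p,q]. For instance
  ∂PSX = SX − PX + PS,
  ∂TVW = VW − TW + TV.
The 30×20 boundary matrix has rank 20 and Smith normal form diag(1,1,1,1,1,1,1,1,1,1,1,1,1,1,1,1,1,1,1,2).

Computing H_k = (kernel of ∂_k) / (image of ∂_{k+1}):

  H_0: rank C_0 − rank ∂_1 = 10 − 9 = 1, and the invariant factors of ∂_1 are all 1, so H_0 = Z.
  H_1: rank ker ∂_1 − rank ∂_2 = (30 − 9) − 20 = 1, and ∂_2 has invariant factor 2 > 1, so H_1 = Z ⊕ Z/2.
  H_2: rank ker ∂_2 − rank ∂_3 = (20 − 20) − 0 = 0, and there is no ∂_3, so H_2 = 0.

As a check, the Euler characteristic is 10 − 30 + 20 = 0, which agrees with 1 − 1 + 0 = 0.

Hence the Betti numbers are b_0 = 1, b_1 = 1, b_2 = 0.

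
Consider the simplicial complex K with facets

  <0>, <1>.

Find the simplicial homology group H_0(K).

H_0 ≅ Z^2.

We work with the vertex ordering 0 < 1. The simplices of K, each written with vertices in increasing order, are:

  0-simplices (2): [0], [1]

Hence C_0 ≅ Z^2.

Reading off H_k = ker ∂_k / im ∂_{k+1}:

  H_0: rank C_0 − rank ∂_1 = 2 − 0 = 2, and there is no ∂_1, so H_0 ≅ Z^2.

(K is a triangulation of a set of 2 points.)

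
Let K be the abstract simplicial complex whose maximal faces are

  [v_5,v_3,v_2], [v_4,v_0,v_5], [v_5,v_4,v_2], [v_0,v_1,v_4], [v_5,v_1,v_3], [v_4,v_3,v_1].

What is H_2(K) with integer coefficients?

H_2 ≅ 0.

Order the vertices as v_0 < v_1 < v_2 < v_3 < v_4 < v_5. Listing each simplex with vertices in this order, K has dimension 2 with simplices:

  0-simplices (6): [v_0], [v_1], [v_2], [v_3], [v_4], [v_5]
  1-simplices (12): [v_0,v_1], [v_0,v_4], [v_0,v_5], [v_1,v_3], [v_1,v_4], [v_1,v_5], [v_2,v_3], [v_2,v_4], [v_2,v_5], [v_3,v_4], [v_3,v_5], [v_4,v_5]
  2-simplices (6): [v_0,v_1,v_4], [v_0,v_4,v_5], [v_1,v_3,v_4], [v_1,v_3,v_5], [v_2,v_3,v_5], [v_2,v_4,v_5]

Hence C_0 ≅ Z^6, C_1 ≅ Z^12, C_2 ≅ Z^6.

∂_1: C_1 → C_0 sends each edge [p,q] (with p < q) to q − p.
The 6×12 boundary matrix has rank 5 and Smith normal form diag(1,1,1,1,1).

∂_2: C_2 → C_1 acts by ∂[p,q,r] = [q,r] − [p,r] + [p,q]. For instance
  ∂[v_0,v_1,v_4] = [v_1,v_4] − [v_0,v_4] + [v_0,v_1],
  ∂[v_1,v_3,v_4] = [v_3,v_4] − [v_1,v_4] + [v_1,v_3].
As a 12×6 matrix over Z this has rank 6, with invariant factors (1,1,1,1,1,1).

From H_k ≅ ker(∂_k) / im(∂_{k+1}) we obtain:

  H_2: rank ker ∂_2 − rank ∂_3 = (6 − 6) − 0 = 0, and there is no ∂_3, so H_2 ≅ 0.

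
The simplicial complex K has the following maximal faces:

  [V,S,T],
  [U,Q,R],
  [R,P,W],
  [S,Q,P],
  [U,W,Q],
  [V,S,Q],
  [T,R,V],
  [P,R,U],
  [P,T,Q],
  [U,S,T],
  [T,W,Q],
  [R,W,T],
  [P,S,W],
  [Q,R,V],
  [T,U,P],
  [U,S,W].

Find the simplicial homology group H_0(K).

Fix the vertex order P < Q < R < S < T < U < V < W and write every simplex with vertices in increasing order. Then dim K = 2 and the simplices of K are:

  0-simplices (8): P, Q, R, S, T, U, V, W
  1-simplices (24): PQ, PR, PS, PT, PU, PW, QR, QS, QT, QU, QV, QW, RT, RU, RV, RW, ST, SU, SV, SW, TU, TV, TW, UW
  2-simplices (16): PQS, PQT, PRU, PRW, PSW, PTU, QRU, QRV, QSV, QTW, QUW, RTV, RTW, STU, STV, SUW

so the chain groups are C_0 ≅ Z^8, C_1 ≅ Z^24, C_2 ≅ Z^16.

∂_1: C_1 → C_0 is given by ∂[p,q] = [q] − [p].
As a 8×24 matrix over Z this has rank 7, with invariant factors (1,1,1,1,1,1,1).

Boundary ∂_2: C_2 → C_1 sends each 2-simplex [p,q,r] to [q,r] − [p,r] + [p,q]. For instance
  ∂PTU = TU − PU + PT,
  ∂PRW = RW − PW + PR.
The resulting 24×16 matrix has rank 15, and its Smith normal form has invariant factors (1,1,1,1,1,1,1,1,1,1,1,1,1,1,1).

From H_k ≅ ker(∂_k) / im(∂_{k+1}) we obtain:

  H_0: rank C_0 − rank ∂_1 = 8 − 7 = 1, and the invariant factors of ∂_1 are all 1, so H_0 ≅ Z.

H_0 = Z.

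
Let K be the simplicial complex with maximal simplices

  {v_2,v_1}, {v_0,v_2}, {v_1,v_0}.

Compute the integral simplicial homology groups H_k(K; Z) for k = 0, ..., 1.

H_0 = Z,  H_1 = Z.

We work with the vertex ordering v_0 < v_1 < v_2. The simplices of K, each written with vertices in increasing order, are:

  0-simplices (3): [v_0], [v_1], [v_2]
  1-simplices (3): [v_0,v_1], [v_0,v_2], [v_1,v_2]

Hence C_0 ≅ Z^3, C_1 ≅ Z^3.

∂_1: C_1 → C_0 maps an edge to its endpoints' difference, ∂[p,q] = q − p. For instance
  ∂[v_0,v_1] = [v_1] − [v_0].
The 3×3 boundary matrix has rank 2 and Smith normal form diag(1,1).

Now H_k = ker ∂_k / im ∂_{k+1}, so:

  H_0: rank C_0 − rank ∂_1 = 3 − 2 = 1, and the invariant factors of ∂_1 are all 1, so H_0 ≅ Z.
  H_1: rank ker ∂_1 − rank ∂_2 = (3 − 2) − 0 = 1, and there is no ∂_2, so H_1 ≅ Z.

As a check, the Euler characteristic is 3 − 3 = 0, which agrees with 1 − 1 = 0.
(K is a triangulation of the circle S^1.)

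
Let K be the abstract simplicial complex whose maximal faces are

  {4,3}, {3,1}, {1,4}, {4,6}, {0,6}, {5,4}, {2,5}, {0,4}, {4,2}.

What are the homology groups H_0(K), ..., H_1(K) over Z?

H_0 = Z,  H_1 = Z^3.

Take the total order 0 < 1 < 2 < 3 < 4 < 5 < 6 on the vertex set. Then K (dimension 1) consists of the simplices:

  0-simplices (7): [0], [1], [2], [3], [4], [5], [6]
  1-simplices (9): [0,4], [0,6], [1,3], [1,4], [2,4], [2,5], [3,4], [4,5], [4,6]

giving chain groups C_0 ≅ Z^7, C_1 ≅ Z^9.

Boundary ∂_1: C_1 → C_0 maps an edge to its endpoints' difference, ∂[p,q] = q − p. For instance
  ∂[2,5] = [5] − [2].
The resulting 7×9 matrix has rank 6, and its Smith normal form has invariant factors (1,1,1,1,1,1).

Reading off H_k = ker ∂_k / im ∂_{k+1}:

  H_0: rank C_0 − rank ∂_1 = 7 − 6 = 1, and the invariant factors of ∂_1 are all 1, so H_0 = Z.
  H_1: rank ker ∂_1 − rank ∂_2 = (9 − 6) − 0 = 3, and there is no ∂_2, so H_1 = Z^3.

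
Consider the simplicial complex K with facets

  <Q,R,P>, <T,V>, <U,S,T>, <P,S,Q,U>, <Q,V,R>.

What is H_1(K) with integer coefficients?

Order the vertices as P < Q < R < S < T < U < V. Listing each simplex with vertices in this order, K has dimension 3 with simplices:

  0-simplices (7): P, Q, R, S, T, U, V
  1-simplices (13): PQ, PR, PS, PU, QR, QS, QU, QV, RV, ST, SU, TU, TV
  2-simplices (7): PQR, PQS, PQU, PSU, QRV, QSU, STU
  3-simplices (1): PQSU

so the chain groups are C_0 ≅ Z^7, C_1 ≅ Z^13, C_2 ≅ Z^7, C_3 ≅ Z^1.

∂_1: C_1 → C_0 is given by ∂[p,q] = [q] − [p]. For instance
  ∂SU = U − S.
The 7×13 boundary matrix has rank 6 and Smith normal form diag(1,1,1,1,1,1).

∂_2: C_2 → C_1 acts by ∂[p,q,r] = [q,r] − [p,r] + [p,q]. For instance
  ∂PQS = QS − PS + PQ,
  ∂STU = TU − SU + ST.
As a 13×7 matrix over Z this has rank 6, with invariant factors (1,1,1,1,1,1).

Boundary ∂_3: C_3 → C_2 sends each 3-simplex σ to the alternating sum Σ_i (−1)^i (σ with its i-th vertex removed). For instance
  ∂PQSU = QSU − PSU + PQU − PQS.
The resulting 7×1 matrix has rank 1, and its Smith normal form has invariant factors (1).

Computing H_k = (kernel of ∂_k) / (image of ∂_{k+1}):

  H_1: rank ker ∂_1 − rank ∂_2 = (13 − 6) − 6 = 1, and the invariant factors of ∂_2 are all 1, so H_1 = Z.

H_1 ≅ Z.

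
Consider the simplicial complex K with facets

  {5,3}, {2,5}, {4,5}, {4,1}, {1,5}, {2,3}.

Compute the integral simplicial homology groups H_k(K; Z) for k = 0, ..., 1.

Order the vertices as 1 < 2 < 3 < 4 < 5. Listing each simplex with vertices in this order, K has dimension 1 with simplices:

  0-simplices (5): [1], [2], [3], [4], [5]
  1-simplices (6): [1,4], [1,5], [2,3], [2,5], [3,5], [4,5]

giving chain groups C_0 ≅ Z^5, C_1 ≅ Z^6.

The boundary map ∂_1: C_1 → C_0 sends each edge [p,q] (with p < q) to q − p.
As a 5×6 matrix over Z this has rank 4, with invariant factors (1,1,1,1).

Now H_k = ker ∂_k / im ∂_{k+1}, so:

  H_0: rank C_0 − rank ∂_1 = 5 − 4 = 1, and the invariant factors of ∂_1 are all 1, so H_0 ≅ Z.
  H_1: rank ker ∂_1 − rank ∂_2 = (6 − 4) − 0 = 2, and there is no ∂_2, so H_1 ≅ Z^2.

H_0 = Z,  H_1 = Z^2.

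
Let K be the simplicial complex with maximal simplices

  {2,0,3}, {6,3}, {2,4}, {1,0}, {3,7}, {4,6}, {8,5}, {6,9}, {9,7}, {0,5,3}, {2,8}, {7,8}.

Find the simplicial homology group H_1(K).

H_1 ≅ Z^4.

Order the vertices as 0 < 1 < 2 < 3 < 4 < 5 < 6 < 7 < 8 < 9. Listing each simplex with vertices in this order, K has dimension 2 with simplices:

  0-simplices (10): [0], [1], [2], [3], [4], [5], [6], [7], [8], [9]
  1-simplices (15): [0,1], [0,2], [0,3], [0,5], [2,3], [2,4], [2,8], [3,5], [3,6], [3,7], [4,6], [5,8], [6,9], [7,8], [7,9]
  2-simplices (2): [0,2,3], [0,3,5]

so the chain groups are C_0 ≅ Z^10, C_1 ≅ Z^15, C_2 ≅ Z^2.

∂_1: C_1 → C_0 sends each edge [p,q] (with p < q) to q − p. For instance
  ∂[4,6] = [6] − [4].
The 10×15 boundary matrix has rank 9 and Smith normal form diag(1,1,1,1,1,1,1,1,1).

Boundary ∂_2: C_2 → C_1 sends each 2-simplex [p,q,r] to [q,r] − [p,r] + [p,q]. For instance
  ∂[0,2,3] = [2,3] − [0,3] + [0,2],
  ∂[0,3,5] = [3,5] − [0,5] + [0,3].
As a 15×2 matrix over Z this has rank 2, with invariant factors (1,1).

From H_k ≅ ker(∂_k) / im(∂_{k+1}) we obtain:

  H_1: rank ker ∂_1 − rank ∂_2 = (15 − 9) − 2 = 4, and the invariant factors of ∂_2 are all 1, so H_1 = Z^4.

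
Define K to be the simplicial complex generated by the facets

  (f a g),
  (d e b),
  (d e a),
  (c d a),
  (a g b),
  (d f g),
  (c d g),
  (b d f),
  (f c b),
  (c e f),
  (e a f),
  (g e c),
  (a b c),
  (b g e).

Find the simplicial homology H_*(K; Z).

H_0 ≅ Z,  H_1 ≅ Z^2,  H_2 ≅ Z.

Order the vertices as a < b < c < d < e < f < g. Listing each simplex with vertices in this order, K has dimension 2 with simplices:

  0-simplices (7): a, b, c, d, e, f, g
  1-simplices (21): ab, ac, ad, ae, af, ag, bc, bd, be, bf, bg, cd, ce, cf, cg, de, df, dg, ef, eg, fg
  2-simplices (14): abc, abg, acd, ade, aef, afg, bcf, bde, bdf, beg, cdg, cef, ceg, dfg

Hence C_0 ≅ Z^7, C_1 ≅ Z^21, C_2 ≅ Z^14.

Boundary ∂_1: C_1 → C_0 is given by ∂[p,q] = [q] − [p].
This gives a 7×21 integer matrix of rank 6; reducing to Smith normal form yields diagonal entries (1,1,1,1,1,1).

The boundary map ∂_2: C_2 → C_1 sends each 2-simplex [p,q,r] to [q,r] − [p,r] + [p,q]. For instance
  ∂beg = eg − bg + be,
  ∂acd = cd − ad + ac.
This gives a 21×14 integer matrix of rank 13; reducing to Smith normal form yields diagonal entries (1,1,1,1,1,1,1,1,1,1,1,1,1).

Now H_k = ker ∂_k / im ∂_{k+1}, so:

  H_0: rank C_0 − rank ∂_1 = 7 − 6 = 1, and the invariant factors of ∂_1 are all 1, so H_0 = Z.
  H_1: rank ker ∂_1 − rank ∂_2 = (21 − 6) − 13 = 2, and the invariant factors of ∂_2 are all 1, so H_1 = Z^2.
  H_2: rank ker ∂_2 − rank ∂_3 = (14 − 13) − 0 = 1, and there is no ∂_3, so H_2 = Z.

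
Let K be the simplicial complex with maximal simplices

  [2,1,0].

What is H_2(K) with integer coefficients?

We work with the vertex ordering 0 < 1 < 2. The simplices of K, each written with vertices in increasing order, are:

  0-simplices (3): [0], [1], [2]
  1-simplices (3): [0,1], [0,2], [1,2]
  2-simplices (1): [0,1,2]

so the chain groups are C_0 ≅ Z^3, C_1 ≅ Z^3, C_2 ≅ Z^1.

Boundary ∂_1: C_1 → C_0 is given by ∂[p,q] = [q] − [p]. For instance
  ∂[0,2] = [2] − [0].
The 3×3 boundary matrix has rank 2 and Smith normal form diag(1,1).

Boundary ∂_2: C_2 → C_1 maps a triangle to the signed sum of its edges. For instance
  ∂[0,1,2] = [1,2] − [0,2] + [0,1].
The resulting 3×1 matrix has rank 1, and its Smith normal form has invariant factors (1).

From H_k ≅ ker(∂_k) / im(∂_{k+1}) we obtain:

  H_2: rank ker ∂_2 − rank ∂_3 = (1 − 1) − 0 = 0, and there is no ∂_3, so H_2 = 0.

(K is a triangulation of the 2-simplex.)

H_2 = 0.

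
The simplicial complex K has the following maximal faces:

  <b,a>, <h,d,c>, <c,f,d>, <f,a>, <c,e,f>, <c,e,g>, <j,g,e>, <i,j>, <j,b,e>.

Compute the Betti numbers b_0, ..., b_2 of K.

b_0 = 1, b_1 = 1, b_2 = 0.

We work with the vertex ordering a < b < c < d < e < f < g < h < i < j. The simplices of K, each written with vertices in increasing order, are:

  0-simplices (10): a, b, c, d, e, f, g, h, i, j
  1-simplices (16): ab, af, be, bj, cd, ce, cf, cg, ch, df, dh, ef, eg, ej, gj, ij
  2-simplices (6): bej, cdf, cdh, cef, ceg, egj

so the chain groups are C_0 ≅ Z^10, C_1 ≅ Z^16, C_2 ≅ Z^6.

Boundary ∂_1: C_1 → C_0 maps an edge to its endpoints' difference, ∂[p,q] = q − p. For instance
  ∂ef = f − e.
The 10×16 boundary matrix has rank 9 and Smith normal form diag(1,1,1,1,1,1,1,1,1).

∂_2: C_2 → C_1 sends each 2-simplex [p,q,r] to [q,r] − [p,r] + [p,q]. For instance
  ∂cdh = dh − ch + cd,
  ∂cdf = df − cf + cd.
The 16×6 boundary matrix has rank 6 and Smith normal form diag(1,1,1,1,1,1).

Computing H_k = (kernel of ∂_k) / (image of ∂_{k+1}):

  H_0: rank C_0 − rank ∂_1 = 10 − 9 = 1, and the invariant factors of ∂_1 are all 1, so H_0 = Z.
  H_1: rank ker ∂_1 − rank ∂_2 = (16 − 9) − 6 = 1, and the invariant factors of ∂_2 are all 1, so H_1 = Z.
  H_2: rank ker ∂_2 − rank ∂_3 = (6 − 6) − 0 = 0, and there is no ∂_3, so H_2 = 0.

As a check, the Euler characteristic is 10 − 16 + 6 = 0, which agrees with 1 − 1 + 0 = 0.

Hence the Betti numbers are b_0 = 1, b_1 = 1, b_2 = 0.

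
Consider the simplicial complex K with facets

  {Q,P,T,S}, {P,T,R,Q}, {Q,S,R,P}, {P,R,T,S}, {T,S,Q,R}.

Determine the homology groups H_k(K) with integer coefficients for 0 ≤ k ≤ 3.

H_0 = Z,  H_1 = 0,  H_2 = 0,  H_3 = Z.

Order the vertices as P < Q < R < S < T. Listing each simplex with vertices in this order, K has dimension 3 with simplices:

  0-simplices (5): P, Q, R, S, T
  1-simplices (10): PQ, PR, PS, PT, QR, QS, QT, RS, RT, ST
  2-simplices (10): PQR, PQS, PQT, PRS, PRT, PST, QRS, QRT, QST, RST
  3-simplices (5): PQRS, PQRT, PQST, PRST, QRST

giving chain groups C_0 ≅ Z^5, C_1 ≅ Z^10, C_2 ≅ Z^10, C_3 ≅ Z^5.

Boundary ∂_1: C_1 → C_0 maps an edge to its endpoints' difference, ∂[p,q] = q − p.
This gives a 5×10 integer matrix of rank 4; reducing to Smith normal form yields diagonal entries (1,1,1,1).

The boundary map ∂_2: C_2 → C_1 sends each 2-simplex [p,q,r] to [q,r] − [p,r] + [p,q]. For instance
  ∂PST = ST − PT + PS,
  ∂RST = ST − RT + RS.
The 10×10 boundary matrix has rank 6 and Smith normal form diag(1,1,1,1,1,1).

∂_3: C_3 → C_2 sends each 3-simplex σ to the alternating sum Σ_i (−1)^i (σ with its i-th vertex removed). For instance
  ∂PQST = QST − PST + PQT − PQS,
  ∂PRST = RST − PST + PRT − PRS.
This gives a 10×5 integer matrix of rank 4; reducing to Smith normal form yields diagonal entries (1,1,1,1).

Reading off H_k = ker ∂_k / im ∂_{k+1}:

  H_0: rank C_0 − rank ∂_1 = 5 − 4 = 1, and the invariant factors of ∂_1 are all 1, so H_0 ≅ Z.
  H_1: rank ker ∂_1 − rank ∂_2 = (10 − 4) − 6 = 0, and the invariant factors of ∂_2 are all 1, so H_1 ≅ 0.
  H_2: rank ker ∂_2 − rank ∂_3 = (10 − 6) − 4 = 0, and the invariant factors of ∂_3 are all 1, so H_2 ≅ 0.
  H_3: rank ker ∂_3 − rank ∂_4 = (5 − 4) − 0 = 1, and there is no ∂_4, so H_3 ≅ Z.

As a check, the Euler characteristic is 5 − 10 + 10 − 5 = 0, which agrees with 1 − 0 + 0 − 1 = 0.
(K is a triangulation of the 3-sphere S^3.)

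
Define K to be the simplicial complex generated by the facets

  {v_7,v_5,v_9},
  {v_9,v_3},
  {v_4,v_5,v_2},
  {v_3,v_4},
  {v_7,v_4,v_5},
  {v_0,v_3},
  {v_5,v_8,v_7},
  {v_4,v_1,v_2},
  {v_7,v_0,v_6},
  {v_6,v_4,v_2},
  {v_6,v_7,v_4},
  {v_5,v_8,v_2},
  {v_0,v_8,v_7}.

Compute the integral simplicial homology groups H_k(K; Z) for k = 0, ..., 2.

Fix the vertex order v_0 < v_1 < v_2 < v_3 < v_4 < v_5 < v_6 < v_7 < v_8 < v_9 and write every simplex with vertices in increasing order. Then dim K = 2 and the simplices of K are:

  0-simplices (10): [v_0], [v_1], [v_2], [v_3], [v_4], [v_5], [v_6], [v_7], [v_8], [v_9]
  1-simplices (21): (21 of them)
  2-simplices (10): [v_0,v_6,v_7], [v_0,v_7,v_8], [v_1,v_2,v_4], [v_2,v_4,v_5], [v_2,v_4,v_6], [v_2,v_5,v_8], [v_4,v_5,v_7], [v_4,v_6,v_7], [v_5,v_7,v_8], [v_5,v_7,v_9]

Hence C_0 ≅ Z^10, C_1 ≅ Z^21, C_2 ≅ Z^10.

∂_1: C_1 → C_0 is given by ∂[p,q] = [q] − [p]. For instance
  ∂[v_0,v_7] = [v_7] − [v_0].
As a 10×21 matrix over Z this has rank 9, with invariant factors (1,1,1,1,1,1,1,1,1).

∂_2: C_2 → C_1 acts by ∂[p,q,r] = [q,r] − [p,r] + [p,q]. For instance
  ∂[v_0,v_6,v_7] = [v_6,v_7] − [v_0,v_7] + [v_0,v_6],
  ∂[v_5,v_7,v_8] = [v_7,v_8] − [v_5,v_8] + [v_5,v_7].
As a 21×10 matrix over Z this has rank 10, with invariant factors (1,1,1,1,1,1,1,1,1,1).

Computing H_k = (kernel of ∂_k) / (image of ∂_{k+1}):

  H_0: rank C_0 − rank ∂_1 = 10 − 9 = 1, and the invariant factors of ∂_1 are all 1, so H_0 ≅ Z.
  H_1: rank ker ∂_1 − rank ∂_2 = (21 − 9) − 10 = 2, and the invariant factors of ∂_2 are all 1, so H_1 ≅ Z^2.
  H_2: rank ker ∂_2 − rank ∂_3 = (10 − 10) − 0 = 0, and there is no ∂_3, so H_2 ≅ 0.

H_0 = Z,  H_1 = Z^2,  H_2 = 0.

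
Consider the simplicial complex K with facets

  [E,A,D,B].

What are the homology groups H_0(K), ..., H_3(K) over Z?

H_0 = Z,  H_1 = 0,  H_2 = 0,  H_3 = 0.

We work with the vertex ordering A < B < D < E. The simplices of K, each written with vertices in increasing order, are:

  0-simplices (4): A, B, D, E
  1-simplices (6): AB, AD, AE, BD, BE, DE
  2-simplices (4): ABD, ABE, ADE, BDE
  3-simplices (1): ABDE

Hence C_0 ≅ Z^4, C_1 ≅ Z^6, C_2 ≅ Z^4, C_3 ≅ Z^1.

∂_1: C_1 → C_0 is given by ∂[p,q] = [q] − [p].
This gives a 4×6 integer matrix of rank 3; reducing to Smith normal form yields diagonal entries (1,1,1).

The boundary map ∂_2: C_2 → C_1 acts by ∂[p,q,r] = [q,r] − [p,r] + [p,q]. For instance
  ∂ABD = BD − AD + AB,
  ∂BDE = DE − BE + BD.
As a 6×4 matrix over Z this has rank 3, with invariant factors (1,1,1).

∂_3: C_3 → C_2 sends each 3-simplex σ to the alternating sum Σ_i (−1)^i (σ with its i-th vertex removed). For instance
  ∂ABDE = BDE − ADE + ABE − ABD.
The resulting 4×1 matrix has rank 1, and its Smith normal form has invariant factors (1).

From H_k ≅ ker(∂_k) / im(∂_{k+1}) we obtain:

  H_0: rank C_0 − rank ∂_1 = 4 − 3 = 1, and the invariant factors of ∂_1 are all 1, so H_0 = Z.
  H_1: rank ker ∂_1 − rank ∂_2 = (6 − 3) − 3 = 0, and the invariant factors of ∂_2 are all 1, so H_1 = 0.
  H_2: rank ker ∂_2 − rank ∂_3 = (4 − 3) − 1 = 0, and the invariant factors of ∂_3 are all 1, so H_2 = 0.
  H_3: rank ker ∂_3 − rank ∂_4 = (1 − 1) − 0 = 0, and there is no ∂_4, so H_3 = 0.

As a check, the Euler characteristic is 4 − 6 + 4 − 1 = 1, which agrees with 1 − 0 + 0 − 0 = 1.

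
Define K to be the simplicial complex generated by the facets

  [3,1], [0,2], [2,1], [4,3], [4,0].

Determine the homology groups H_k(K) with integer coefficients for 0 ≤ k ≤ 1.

H_0 = Z,  H_1 = Z.

Take the total order 0 < 1 < 2 < 3 < 4 on the vertex set. Then K (dimension 1) consists of the simplices:

  0-simplices (5): [0], [1], [2], [3], [4]
  1-simplices (5): [0,2], [0,4], [1,2], [1,3], [3,4]

Hence C_0 ≅ Z^5, C_1 ≅ Z^5.

The boundary map ∂_1: C_1 → C_0 sends each edge [p,q] (with p < q) to q − p.
As a 5×5 matrix over Z this has rank 4, with invariant factors (1,1,1,1).

Computing H_k = (kernel of ∂_k) / (image of ∂_{k+1}):

  H_0: rank C_0 − rank ∂_1 = 5 − 4 = 1, and the invariant factors of ∂_1 are all 1, so H_0 = Z.
  H_1: rank ker ∂_1 − rank ∂_2 = (5 − 4) − 0 = 1, and there is no ∂_2, so H_1 = Z.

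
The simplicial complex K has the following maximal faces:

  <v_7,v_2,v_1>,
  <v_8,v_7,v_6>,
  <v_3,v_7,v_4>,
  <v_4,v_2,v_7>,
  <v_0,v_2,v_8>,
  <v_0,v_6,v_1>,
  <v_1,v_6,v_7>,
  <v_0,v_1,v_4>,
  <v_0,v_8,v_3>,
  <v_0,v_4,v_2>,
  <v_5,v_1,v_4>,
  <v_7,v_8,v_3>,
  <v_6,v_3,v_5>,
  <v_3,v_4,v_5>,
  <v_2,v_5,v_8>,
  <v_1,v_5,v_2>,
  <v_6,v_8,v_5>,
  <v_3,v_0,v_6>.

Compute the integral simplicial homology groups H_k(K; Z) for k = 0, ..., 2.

Order the vertices as v_0 < v_1 < v_2 < v_3 < v_4 < v_5 < v_6 < v_7 < v_8. Listing each simplex with vertices in this order, K has dimension 2 with simplices:

  0-simplices (9): [v_0], [v_1], [v_2], [v_3], [v_4], [v_5], [v_6], [v_7], [v_8]
  1-simplices (27): (27 of them)
  2-simplices (18): (18 of them)

Hence C_0 ≅ Z^9, C_1 ≅ Z^27, C_2 ≅ Z^18.

∂_1: C_1 → C_0 is given by ∂[p,q] = [q] − [p]. For instance
  ∂[v_2,v_4] = [v_4] − [v_2].
The 9×27 boundary matrix has rank 8 and Smith normal form diag(1,1,1,1,1,1,1,1).

∂_2: C_2 → C_1 maps a triangle to the signed sum of its edges. For instance
  ∂[v_0,v_2,v_8] = [v_2,v_8] − [v_0,v_8] + [v_0,v_2],
  ∂[v_6,v_7,v_8] = [v_7,v_8] − [v_6,v_8] + [v_6,v_7].
The resulting 27×18 matrix has rank 18, and its Smith normal form has invariant factors (1,1,1,1,1,1,1,1,1,1,1,1,1,1,1,1,1,2).

From H_k ≅ ker(∂_k) / im(∂_{k+1}) we obtain:

  H_0: rank C_0 − rank ∂_1 = 9 − 8 = 1, and the invariant factors of ∂_1 are all 1, so H_0 ≅ Z.
  H_1: rank ker ∂_1 − rank ∂_2 = (27 − 8) − 18 = 1, and ∂_2 has invariant factor 2 > 1, so H_1 ≅ Z ⊕ Z/2.
  H_2: rank ker ∂_2 − rank ∂_3 = (18 − 18) − 0 = 0, and there is no ∂_3, so H_2 ≅ 0.

H_0 ≅ Z,  H_1 ≅ Z ⊕ Z/2,  H_2 = 0.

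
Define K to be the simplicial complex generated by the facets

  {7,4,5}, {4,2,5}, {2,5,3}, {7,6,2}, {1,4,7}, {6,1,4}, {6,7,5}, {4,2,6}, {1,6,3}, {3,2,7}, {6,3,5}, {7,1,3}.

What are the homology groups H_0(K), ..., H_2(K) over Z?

H_0 = Z,  H_1 = Z/2Z,  H_2 = 0.

K has 7 vertices, 18 edges, 12 triangles.
rank ∂_0 = 0, rank ∂_1 = 6 ⇒ b_0 = 7 − 0 − 6 = 1; all invariant factors of ∂_1 are 1 so no torsion. So H_0 ≅ Z.
rank ∂_1 = 6, rank ∂_2 = 12 ⇒ b_1 = 18 − 6 − 12 = 0; ∂_2 has invariant factor(s) [2] giving torsion. So H_1 ≅ Z/2Z.
rank ∂_2 = 12, rank ∂_3 = 0 ⇒ b_2 = 12 − 12 − 0 = 0. So H_2 ≅ 0.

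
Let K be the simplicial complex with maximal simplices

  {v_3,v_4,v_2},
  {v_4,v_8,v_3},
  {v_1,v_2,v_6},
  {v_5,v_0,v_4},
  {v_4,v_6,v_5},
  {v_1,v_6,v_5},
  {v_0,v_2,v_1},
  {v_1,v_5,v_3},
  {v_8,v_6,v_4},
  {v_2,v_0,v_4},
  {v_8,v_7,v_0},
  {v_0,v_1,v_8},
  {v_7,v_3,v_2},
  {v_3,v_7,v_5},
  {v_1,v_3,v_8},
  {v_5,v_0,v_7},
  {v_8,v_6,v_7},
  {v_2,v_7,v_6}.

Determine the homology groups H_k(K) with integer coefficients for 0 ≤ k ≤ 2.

Fix the vertex order v_0 < v_1 < v_2 < v_3 < v_4 < v_5 < v_6 < v_7 < v_8 and write every simplex with vertices in increasing order. Then dim K = 2 and the simplices of K are:

  0-simplices (9): [v_0], [v_1], [v_2], [v_3], [v_4], [v_5], [v_6], [v_7], [v_8]
  1-simplices (27): (27 of them)
  2-simplices (18): (18 of them)

giving chain groups C_0 ≅ Z^9, C_1 ≅ Z^27, C_2 ≅ Z^18.

Boundary ∂_1: C_1 → C_0 maps an edge to its endpoints' difference, ∂[p,q] = q − p.
This gives a 9×27 integer matrix of rank 8; reducing to Smith normal form yields diagonal entries (1,1,1,1,1,1,1,1).

∂_2: C_2 → C_1 maps a triangle to the signed sum of its edges. For instance
  ∂[v_1,v_5,v_6] = [v_5,v_6] − [v_1,v_6] + [v_1,v_5],
  ∂[v_3,v_4,v_8] = [v_4,v_8] − [v_3,v_8] + [v_3,v_4].
The 27×18 boundary matrix has rank 17 and Smith normal form diag(1,1,1,1,1,1,1,1,1,1,1,1,1,1,1,1,1).

From H_k ≅ ker(∂_k) / im(∂_{k+1}) we obtain:

  H_0: rank C_0 − rank ∂_1 = 9 − 8 = 1, and the invariant factors of ∂_1 are all 1, so H_0 = Z.
  H_1: rank ker ∂_1 − rank ∂_2 = (27 − 8) − 17 = 2, and the invariant factors of ∂_2 are all 1, so H_1 = Z^2.
  H_2: rank ker ∂_2 − rank ∂_3 = (18 − 17) − 0 = 1, and there is no ∂_3, so H_2 = Z.

As a check, the Euler characteristic is 9 − 27 + 18 = 0, which agrees with 1 − 2 + 1 = 0.

H_0 ≅ Z,  H_1 ≅ Z^2,  H_2 ≅ Z.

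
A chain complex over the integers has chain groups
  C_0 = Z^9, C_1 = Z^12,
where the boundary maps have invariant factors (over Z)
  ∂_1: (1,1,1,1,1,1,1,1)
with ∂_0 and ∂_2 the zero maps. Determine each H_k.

H_0: b_0 = 9 − 0 − 8 = 1; torsion from ∂_1 factors > 1: none. So H_0 ≅ Z.
H_1: b_1 = 12 − 8 − 0 = 4; torsion from ∂_2 factors > 1: none. So H_1 ≅ Z^4.

H_0 ≅ Z,  H_1 ≅ Z^4.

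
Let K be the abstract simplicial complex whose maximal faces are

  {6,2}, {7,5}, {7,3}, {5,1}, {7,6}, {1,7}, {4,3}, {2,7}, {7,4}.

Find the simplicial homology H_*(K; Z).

Fix the vertex order 1 < 2 < 3 < 4 < 5 < 6 < 7 and write every simplex with vertices in increasing order. Then dim K = 1 and the simplices of K are:

  0-simplices (7): [1], [2], [3], [4], [5], [6], [7]
  1-simplices (9): [1,5], [1,7], [2,6], [2,7], [3,4], [3,7], [4,7], [5,7], [6,7]

so the chain groups are C_0 ≅ Z^7, C_1 ≅ Z^9.

The boundary map ∂_1: C_1 → C_0 sends each edge [p,q] (with p < q) to q − p. For instance
  ∂[3,4] = [4] − [3].
The resulting 7×9 matrix has rank 6, and its Smith normal form has invariant factors (1,1,1,1,1,1).

Reading off H_k = ker ∂_k / im ∂_{k+1}:

  H_0: rank C_0 − rank ∂_1 = 7 − 6 = 1, and the invariant factors of ∂_1 are all 1, so H_0 = Z.
  H_1: rank ker ∂_1 − rank ∂_2 = (9 − 6) − 0 = 3, and there is no ∂_2, so H_1 = Z^3.

(K is a triangulation of a wedge of 3 circles.)

H_0 = Z,  H_1 = Z^3.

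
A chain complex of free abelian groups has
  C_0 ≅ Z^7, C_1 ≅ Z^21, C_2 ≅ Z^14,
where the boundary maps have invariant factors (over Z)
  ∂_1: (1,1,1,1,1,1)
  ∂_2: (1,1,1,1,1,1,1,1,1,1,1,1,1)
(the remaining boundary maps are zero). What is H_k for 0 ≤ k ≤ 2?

H_0: b_0 = 7 − 0 − 6 = 1; torsion from ∂_1 factors > 1: none. So H_0 = Z.
H_1: b_1 = 21 − 6 − 13 = 2; torsion from ∂_2 factors > 1: none. So H_1 = Z^2.
H_2: b_2 = 14 − 13 − 0 = 1; torsion from ∂_3 factors > 1: none. So H_2 = Z.

H_0 = Z,  H_1 = Z^2,  H_2 = Z.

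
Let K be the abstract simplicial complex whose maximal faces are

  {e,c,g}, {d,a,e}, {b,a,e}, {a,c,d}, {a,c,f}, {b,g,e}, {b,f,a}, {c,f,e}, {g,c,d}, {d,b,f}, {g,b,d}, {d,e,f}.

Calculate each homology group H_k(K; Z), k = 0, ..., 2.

H_0 = Z,  H_1 = Z/2,  H_2 = 0.

Fix the vertex order a < b < c < d < e < f < g and write every simplex with vertices in increasing order. Then dim K = 2 and the simplices of K are:

  0-simplices (7): a, b, c, d, e, f, g
  1-simplices (18): ab, ac, ad, ae, af, bd, be, bf, bg, cd, ce, cf, cg, de, df, dg, ef, eg
  2-simplices (12): abe, abf, acd, acf, ade, bdf, bdg, beg, cdg, cef, ceg, def

giving chain groups C_0 ≅ Z^7, C_1 ≅ Z^18, C_2 ≅ Z^12.

Boundary ∂_1: C_1 → C_0 sends each edge [p,q] (with p < q) to q − p.
The 7×18 boundary matrix has rank 6 and Smith normal form diag(1,1,1,1,1,1).

The boundary map ∂_2: C_2 → C_1 sends each 2-simplex [p,q,r] to [q,r] − [p,r] + [p,q]. For instance
  ∂beg = eg − bg + be,
  ∂acf = cf − af + ac.
As a 18×12 matrix over Z this has rank 12, with invariant factors (1,1,1,1,1,1,1,1,1,1,1,2).

Reading off H_k = ker ∂_k / im ∂_{k+1}:

  H_0: rank C_0 − rank ∂_1 = 7 − 6 = 1, and the invariant factors of ∂_1 are all 1, so H_0 = Z.
  H_1: rank ker ∂_1 − rank ∂_2 = (18 − 6) − 12 = 0, and ∂_2 has invariant factor 2 > 1, so H_1 = Z/2.
  H_2: rank ker ∂_2 − rank ∂_3 = (12 − 12) − 0 = 0, and there is no ∂_3, so H_2 = 0.

(K is a triangulation of the real projective plane RP^2.)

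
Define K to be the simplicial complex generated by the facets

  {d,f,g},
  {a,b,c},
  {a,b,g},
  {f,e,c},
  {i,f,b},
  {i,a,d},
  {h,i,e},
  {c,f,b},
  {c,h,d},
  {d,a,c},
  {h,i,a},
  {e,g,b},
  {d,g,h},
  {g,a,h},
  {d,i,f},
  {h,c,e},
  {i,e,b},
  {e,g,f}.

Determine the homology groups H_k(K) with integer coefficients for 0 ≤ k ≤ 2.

Take the total order a < b < c < d < e < f < g < h < i on the vertex set. Then K (dimension 2) consists of the simplices:

  0-simplices (9): a, b, c, d, e, f, g, h, i
  1-simplices (27): ab, ac, ad, ag, ah, ai, bc, be, bf, bg, bi, cd, ce, cf, ch, df, dg, dh, di, ef, eg, eh, ei, fg, fi, gh, hi
  2-simplices (18): abc, abg, acd, adi, agh, ahi, bcf, beg, bei, bfi, cdh, cef, ceh, dfg, dfi, dgh, efg, ehi

giving chain groups C_0 ≅ Z^9, C_1 ≅ Z^27, C_2 ≅ Z^18.

The boundary map ∂_1: C_1 → C_0 is given by ∂[p,q] = [q] − [p]. For instance
  ∂ef = f − e.
The 9×27 boundary matrix has rank 8 and Smith normal form diag(1,1,1,1,1,1,1,1).

Boundary ∂_2: C_2 → C_1 sends each 2-simplex [p,q,r] to [q,r] − [p,r] + [p,q]. For instance
  ∂dgh = gh − dh + dg,
  ∂adi = di − ai + ad.
This gives a 27×18 integer matrix of rank 18; reducing to Smith normal form yields diagonal entries (1,1,1,1,1,1,1,1,1,1,1,1,1,1,1,1,1,2).

From H_k ≅ ker(∂_k) / im(∂_{k+1}) we obtain:

  H_0: rank C_0 − rank ∂_1 = 9 − 8 = 1, and the invariant factors of ∂_1 are all 1, so H_0 = Z.
  H_1: rank ker ∂_1 − rank ∂_2 = (27 − 8) − 18 = 1, and ∂_2 has invariant factor 2 > 1, so H_1 = Z × Z/2.
  H_2: rank ker ∂_2 − rank ∂_3 = (18 − 18) − 0 = 0, and there is no ∂_3, so H_2 = 0.

H_0 ≅ Z,  H_1 ≅ Z × Z/2,  H_2 = 0.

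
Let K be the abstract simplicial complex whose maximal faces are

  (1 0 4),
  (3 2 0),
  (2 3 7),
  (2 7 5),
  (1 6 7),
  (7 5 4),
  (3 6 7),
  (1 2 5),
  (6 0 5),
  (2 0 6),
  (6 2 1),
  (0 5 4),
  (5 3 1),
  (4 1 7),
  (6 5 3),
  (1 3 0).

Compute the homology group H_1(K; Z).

H_1 = Z^2.

K has 8 vertices, 24 edges, 16 triangles.
rank ∂_1 = 7, rank ∂_2 = 15 ⇒ b_1 = 24 − 7 − 15 = 2; all invariant factors of ∂_2 are 1 so no torsion. So H_1 = Z^2.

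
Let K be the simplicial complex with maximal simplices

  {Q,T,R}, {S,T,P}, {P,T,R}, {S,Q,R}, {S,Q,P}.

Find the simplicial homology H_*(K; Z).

H_0 ≅ Z,  H_1 ≅ Z,  H_2 = 0.

We work with the vertex ordering P < Q < R < S < T. The simplices of K, each written with vertices in increasing order, are:

  0-simplices (5): P, Q, R, S, T
  1-simplices (10): PQ, PR, PS, PT, QR, QS, QT, RS, RT, ST
  2-simplices (5): PQS, PRT, PST, QRS, QRT

giving chain groups C_0 ≅ Z^5, C_1 ≅ Z^10, C_2 ≅ Z^5.

Boundary ∂_1: C_1 → C_0 is given by ∂[p,q] = [q] − [p].
The resulting 5×10 matrix has rank 4, and its Smith normal form has invariant factors (1,1,1,1).

∂_2: C_2 → C_1 sends each 2-simplex [p,q,r] to [q,r] − [p,r] + [p,q]. For instance
  ∂QRT = RT − QT + QR,
  ∂PQS = QS − PS + PQ.
The resulting 10×5 matrix has rank 5, and its Smith normal form has invariant factors (1,1,1,1,1).

From H_k ≅ ker(∂_k) / im(∂_{k+1}) we obtain:

  H_0: rank C_0 − rank ∂_1 = 5 − 4 = 1, and the invariant factors of ∂_1 are all 1, so H_0 = Z.
  H_1: rank ker ∂_1 − rank ∂_2 = (10 − 4) − 5 = 1, and the invariant factors of ∂_2 are all 1, so H_1 = Z.
  H_2: rank ker ∂_2 − rank ∂_3 = (5 − 5) − 0 = 0, and there is no ∂_3, so H_2 = 0.

(K is a triangulation of the Möbius band.)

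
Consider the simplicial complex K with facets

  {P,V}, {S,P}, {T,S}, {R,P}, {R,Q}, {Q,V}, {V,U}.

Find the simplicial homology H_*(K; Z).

H_0 ≅ Z,  H_1 ≅ Z.

K has 7 vertices, 7 edges.
rank ∂_0 = 0, rank ∂_1 = 6 ⇒ b_0 = 7 − 0 − 6 = 1; all invariant factors of ∂_1 are 1 so no torsion. So H_0 ≅ Z.
rank ∂_1 = 6, rank ∂_2 = 0 ⇒ b_1 = 7 − 6 − 0 = 1. So H_1 ≅ Z.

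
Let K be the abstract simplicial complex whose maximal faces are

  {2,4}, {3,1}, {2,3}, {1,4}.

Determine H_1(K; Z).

H_1 ≅ Z.

We work with the vertex ordering 1 < 2 < 3 < 4. The simplices of K, each written with vertices in increasing order, are:

  0-simplices (4): [1], [2], [3], [4]
  1-simplices (4): [1,3], [1,4], [2,3], [2,4]

giving chain groups C_0 ≅ Z^4, C_1 ≅ Z^4.

The boundary map ∂_1: C_1 → C_0 sends each edge [p,q] (with p < q) to q − p. For instance
  ∂[2,4] = [4] − [2].
The 4×4 boundary matrix has rank 3 and Smith normal form diag(1,1,1).

Computing H_k = (kernel of ∂_k) / (image of ∂_{k+1}):

  H_1: rank ker ∂_1 − rank ∂_2 = (4 − 3) − 0 = 1, and there is no ∂_2, so H_1 = Z.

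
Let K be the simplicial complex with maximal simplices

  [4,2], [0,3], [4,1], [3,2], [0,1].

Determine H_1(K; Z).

H_1 ≅ Z.

We work with the vertex ordering 0 < 1 < 2 < 3 < 4. The simplices of K, each written with vertices in increasing order, are:

  0-simplices (5): [0], [1], [2], [3], [4]
  1-simplices (5): [0,1], [0,3], [1,4], [2,3], [2,4]

Hence C_0 ≅ Z^5, C_1 ≅ Z^5.

The boundary map ∂_1: C_1 → C_0 sends each edge [p,q] (with p < q) to q − p. For instance
  ∂[2,3] = [3] − [2].
As a 5×5 matrix over Z this has rank 4, with invariant factors (1,1,1,1).

Reading off H_k = ker ∂_k / im ∂_{k+1}:

  H_1: rank ker ∂_1 − rank ∂_2 = (5 − 4) − 0 = 1, and there is no ∂_2, so H_1 ≅ Z.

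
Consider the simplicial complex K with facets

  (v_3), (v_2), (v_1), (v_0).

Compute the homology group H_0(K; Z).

Fix the vertex order v_0 < v_1 < v_2 < v_3 and write every simplex with vertices in increasing order. Then dim K = 0 and the simplices of K are:

  0-simplices (4): [v_0], [v_1], [v_2], [v_3]

so the chain groups are C_0 ≅ Z^4.

Reading off H_k = ker ∂_k / im ∂_{k+1}:

  H_0: rank C_0 − rank ∂_1 = 4 − 0 = 4, and there is no ∂_1, so H_0 = Z^4.

H_0 ≅ Z^4.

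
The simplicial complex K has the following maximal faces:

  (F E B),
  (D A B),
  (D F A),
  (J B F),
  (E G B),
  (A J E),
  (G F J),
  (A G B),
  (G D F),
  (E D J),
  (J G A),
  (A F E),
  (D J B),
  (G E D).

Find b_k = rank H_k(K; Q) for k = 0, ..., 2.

Take the total order A < B < D < E < F < G < J on the vertex set. Then K (dimension 2) consists of the simplices:

  0-simplices (7): A, B, D, E, F, G, J
  1-simplices (21): AB, AD, AE, AF, AG, AJ, BD, BE, BF, BG, BJ, DE, DF, DG, DJ, EF, EG, EJ, FG, FJ, GJ
  2-simplices (14): ABD, ABG, ADF, AEF, AEJ, AGJ, BDJ, BEF, BEG, BFJ, DEG, DEJ, DFG, FGJ

Hence C_0 ≅ Z^7, C_1 ≅ Z^21, C_2 ≅ Z^14.

∂_1: C_1 → C_0 maps an edge to its endpoints' difference, ∂[p,q] = q − p. For instance
  ∂BF = F − B.
The resulting 7×21 matrix has rank 6, and its Smith normal form has invariant factors (1,1,1,1,1,1).

Boundary ∂_2: C_2 → C_1 sends each 2-simplex [p,q,r] to [q,r] − [p,r] + [p,q]. For instance
  ∂AGJ = GJ − AJ + AG,
  ∂ADF = DF − AF + AD.
The 21×14 boundary matrix has rank 13 and Smith normal form diag(1,1,1,1,1,1,1,1,1,1,1,1,1).

Reading off H_k = ker ∂_k / im ∂_{k+1}:

  H_0: rank C_0 − rank ∂_1 = 7 − 6 = 1, and the invariant factors of ∂_1 are all 1, so H_0 ≅ Z.
  H_1: rank ker ∂_1 − rank ∂_2 = (21 − 6) − 13 = 2, and the invariant factors of ∂_2 are all 1, so H_1 ≅ Z^2.
  H_2: rank ker ∂_2 − rank ∂_3 = (14 − 13) − 0 = 1, and there is no ∂_3, so H_2 ≅ Z.

(K is a triangulation of the torus T^2.)

Hence the Betti numbers are b_0 = 1, b_1 = 2, b_2 = 1.

b_0 = 1, b_1 = 2, b_2 = 1.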